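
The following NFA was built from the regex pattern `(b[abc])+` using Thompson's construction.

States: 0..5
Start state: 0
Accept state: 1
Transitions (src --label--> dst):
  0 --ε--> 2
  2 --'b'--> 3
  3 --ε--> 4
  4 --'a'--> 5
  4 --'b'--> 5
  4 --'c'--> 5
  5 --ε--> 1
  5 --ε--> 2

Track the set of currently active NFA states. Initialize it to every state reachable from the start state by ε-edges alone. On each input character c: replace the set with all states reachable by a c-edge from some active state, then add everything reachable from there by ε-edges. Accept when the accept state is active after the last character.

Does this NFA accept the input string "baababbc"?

Answer: REJECT

Trace:
S₀ = ε-closure({0}) = {0,2}
'b' @ 1: {3,4}
'a' @ 2: {1,2,5}  ✓accept
'a' @ 3: {}  — state set empty
rest 'babbc' ignored (set empty)
end set {} — state 1 not in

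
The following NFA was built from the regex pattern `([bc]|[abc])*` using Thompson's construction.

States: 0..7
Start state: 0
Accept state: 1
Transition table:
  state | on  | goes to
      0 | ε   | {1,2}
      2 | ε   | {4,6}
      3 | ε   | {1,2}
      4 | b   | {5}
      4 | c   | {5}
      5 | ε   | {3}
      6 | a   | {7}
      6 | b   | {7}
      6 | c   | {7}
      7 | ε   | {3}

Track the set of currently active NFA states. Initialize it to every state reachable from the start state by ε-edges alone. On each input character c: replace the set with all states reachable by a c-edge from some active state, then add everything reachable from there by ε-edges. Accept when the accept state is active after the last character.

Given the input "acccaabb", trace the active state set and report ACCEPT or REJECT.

Answer: ACCEPT

Derivation:
start: ε-closure({0}) = {0,1,2,4,6}
'a' @ 1: {1,2,3,4,6,7}  [accepting]
'c' @ 2: {1,2,3,4,5,6,7}  [accepting]
'c' @ 3: {1,2,3,4,5,6,7}  [accepting]
'c' @ 4: {1,2,3,4,5,6,7}  [accepting]
'a' @ 5: {1,2,3,4,6,7}  [accepting]
'a' @ 6: {1,2,3,4,6,7}  [accepting]
'b' @ 7: {1,2,3,4,5,6,7}  [accepting]
'b' @ 8: {1,2,3,4,5,6,7}  [accepting]
final: {1,2,3,4,5,6,7}; accept 1 in set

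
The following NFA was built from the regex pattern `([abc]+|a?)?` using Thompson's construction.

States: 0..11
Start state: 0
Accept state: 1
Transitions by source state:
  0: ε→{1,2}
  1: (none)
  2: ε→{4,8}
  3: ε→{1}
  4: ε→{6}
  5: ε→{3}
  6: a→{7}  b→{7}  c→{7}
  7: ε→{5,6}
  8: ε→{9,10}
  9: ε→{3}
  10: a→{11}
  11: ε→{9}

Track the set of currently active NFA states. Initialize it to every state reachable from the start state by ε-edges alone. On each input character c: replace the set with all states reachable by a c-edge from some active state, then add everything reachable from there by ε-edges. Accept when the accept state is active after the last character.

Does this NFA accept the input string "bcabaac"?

Answer: ACCEPT

Steps:
initial (ε-close {0}): {0,1,2,3,4,6,8,9,10}
'b' @ 1: {1,3,5,6,7}  [accepting]
'c' @ 2: {1,3,5,6,7}  [accepting]
'a' @ 3: {1,3,5,6,7}  [accepting]
'b' @ 4: {1,3,5,6,7}  [accepting]
'a' @ 5: {1,3,5,6,7}  [accepting]
'a' @ 6: {1,3,5,6,7}  [accepting]
'c' @ 7: {1,3,5,6,7}  [accepting]
final: {1,3,5,6,7}; accept 1 in set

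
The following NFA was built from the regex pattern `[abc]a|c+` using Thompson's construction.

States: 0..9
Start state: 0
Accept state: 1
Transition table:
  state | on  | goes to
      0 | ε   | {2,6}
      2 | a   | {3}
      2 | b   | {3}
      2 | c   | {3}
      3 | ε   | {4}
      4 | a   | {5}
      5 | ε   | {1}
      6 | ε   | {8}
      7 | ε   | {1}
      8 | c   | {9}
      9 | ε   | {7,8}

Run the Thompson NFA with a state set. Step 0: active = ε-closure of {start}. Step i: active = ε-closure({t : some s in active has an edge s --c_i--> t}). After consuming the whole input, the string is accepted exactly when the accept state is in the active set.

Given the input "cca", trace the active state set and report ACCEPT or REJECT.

S₀ = ε-closure({0}) = {0,2,6,8}
'c' @ 1: {1,3,4,7,8,9}  (accept∈set)
'c' @ 2: {1,7,8,9}  (accept∈set)
'a' @ 3: {}  — no active states
final: {}; accept 1 not in set

Answer: REJECT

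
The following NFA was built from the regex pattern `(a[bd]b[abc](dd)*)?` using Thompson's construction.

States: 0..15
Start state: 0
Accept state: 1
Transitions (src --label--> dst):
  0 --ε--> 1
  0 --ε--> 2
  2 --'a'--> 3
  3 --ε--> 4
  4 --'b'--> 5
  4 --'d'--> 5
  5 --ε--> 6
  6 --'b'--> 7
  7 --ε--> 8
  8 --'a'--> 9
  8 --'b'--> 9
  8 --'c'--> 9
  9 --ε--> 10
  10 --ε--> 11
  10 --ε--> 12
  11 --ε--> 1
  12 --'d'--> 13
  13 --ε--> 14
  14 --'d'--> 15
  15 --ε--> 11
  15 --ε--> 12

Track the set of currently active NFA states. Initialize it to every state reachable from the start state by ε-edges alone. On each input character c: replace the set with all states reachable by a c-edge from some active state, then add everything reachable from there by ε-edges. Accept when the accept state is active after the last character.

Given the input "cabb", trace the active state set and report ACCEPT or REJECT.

Answer: REJECT

Trace:
S₀ = ε-closure({0}) = {0,1,2}
'c' @ 1: {}  — no active states
rest 'abb' ignored (set empty)
end set {} — state 1 not in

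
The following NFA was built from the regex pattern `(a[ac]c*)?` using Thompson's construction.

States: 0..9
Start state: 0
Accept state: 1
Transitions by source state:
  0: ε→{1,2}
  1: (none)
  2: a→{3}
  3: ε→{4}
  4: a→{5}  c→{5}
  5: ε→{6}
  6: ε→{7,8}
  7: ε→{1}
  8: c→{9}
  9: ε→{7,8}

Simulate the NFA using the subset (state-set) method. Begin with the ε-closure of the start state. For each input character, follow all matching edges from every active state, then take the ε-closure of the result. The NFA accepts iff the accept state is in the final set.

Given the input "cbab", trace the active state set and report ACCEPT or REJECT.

initial (ε-close {0}): {0,1,2}
'c' @ 1: {}  — no active states
rest 'bab' ignored (set empty)
final: {}; accept 1 not in set

Answer: REJECT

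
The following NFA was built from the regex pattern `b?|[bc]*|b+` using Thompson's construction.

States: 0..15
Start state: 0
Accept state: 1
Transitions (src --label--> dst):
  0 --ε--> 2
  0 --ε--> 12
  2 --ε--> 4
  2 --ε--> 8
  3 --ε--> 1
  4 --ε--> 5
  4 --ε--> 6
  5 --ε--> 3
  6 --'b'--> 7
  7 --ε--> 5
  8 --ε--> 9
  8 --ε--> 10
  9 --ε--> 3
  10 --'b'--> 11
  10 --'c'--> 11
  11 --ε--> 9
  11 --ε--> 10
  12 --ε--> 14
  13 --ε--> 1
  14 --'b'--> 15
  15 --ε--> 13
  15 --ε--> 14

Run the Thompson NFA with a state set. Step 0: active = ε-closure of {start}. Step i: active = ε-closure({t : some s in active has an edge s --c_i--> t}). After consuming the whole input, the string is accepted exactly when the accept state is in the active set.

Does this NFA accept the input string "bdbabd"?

initial (ε-close {0}): {0,1,2,3,4,5,6,8,9,10,12,14}
'b' @ 1: {1,3,5,7,9,10,11,13,14,15}  (accept∈set)
'd' @ 2: {}  — state set empty
rest 'babd' ignored (set empty)
after full input: {}  (accept=1 not in)

Answer: REJECT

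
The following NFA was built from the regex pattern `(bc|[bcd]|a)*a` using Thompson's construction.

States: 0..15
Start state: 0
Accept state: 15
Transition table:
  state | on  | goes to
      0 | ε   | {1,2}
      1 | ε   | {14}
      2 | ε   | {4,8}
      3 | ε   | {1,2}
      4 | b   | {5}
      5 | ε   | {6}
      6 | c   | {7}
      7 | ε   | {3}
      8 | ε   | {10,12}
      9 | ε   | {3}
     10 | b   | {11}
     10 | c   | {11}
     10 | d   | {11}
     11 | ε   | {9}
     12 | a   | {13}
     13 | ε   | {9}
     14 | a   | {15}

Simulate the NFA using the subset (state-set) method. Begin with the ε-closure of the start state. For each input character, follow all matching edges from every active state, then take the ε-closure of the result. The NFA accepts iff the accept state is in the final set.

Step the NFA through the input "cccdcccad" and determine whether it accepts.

S₀ = ε-closure({0}) = {0,1,2,4,8,10,12,14}
'c' @ 1: {1,2,3,4,8,9,10,11,12,14}
'c' @ 2: {1,2,3,4,8,9,10,11,12,14}
'c' @ 3: {1,2,3,4,8,9,10,11,12,14}
'd' @ 4: {1,2,3,4,8,9,10,11,12,14}
'c' @ 5: {1,2,3,4,8,9,10,11,12,14}
'c' @ 6: {1,2,3,4,8,9,10,11,12,14}
'c' @ 7: {1,2,3,4,8,9,10,11,12,14}
'a' @ 8: {1,2,3,4,8,9,10,12,13,14,15}  (accept∈set)
'd' @ 9: {1,2,3,4,8,9,10,11,12,14}
after full input: {1,2,3,4,8,9,10,11,12,14}  (accept=15 not in)

Answer: REJECT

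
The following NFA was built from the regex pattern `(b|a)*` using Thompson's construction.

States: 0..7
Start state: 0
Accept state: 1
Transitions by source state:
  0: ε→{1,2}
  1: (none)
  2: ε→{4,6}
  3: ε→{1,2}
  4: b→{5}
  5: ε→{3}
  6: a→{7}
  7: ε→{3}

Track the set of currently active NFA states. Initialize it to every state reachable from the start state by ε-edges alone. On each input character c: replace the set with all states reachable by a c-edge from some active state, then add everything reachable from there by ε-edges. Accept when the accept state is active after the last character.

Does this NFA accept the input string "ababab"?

Answer: ACCEPT

Steps:
initial (ε-close {0}): {0,1,2,4,6}
'a' @ 1: {1,2,3,4,6,7}  ✓accept
'b' @ 2: {1,2,3,4,5,6}  ✓accept
'a' @ 3: {1,2,3,4,6,7}  ✓accept
'b' @ 4: {1,2,3,4,5,6}  ✓accept
'a' @ 5: {1,2,3,4,6,7}  ✓accept
'b' @ 6: {1,2,3,4,5,6}  ✓accept
after full input: {1,2,3,4,5,6}  (accept=1 in)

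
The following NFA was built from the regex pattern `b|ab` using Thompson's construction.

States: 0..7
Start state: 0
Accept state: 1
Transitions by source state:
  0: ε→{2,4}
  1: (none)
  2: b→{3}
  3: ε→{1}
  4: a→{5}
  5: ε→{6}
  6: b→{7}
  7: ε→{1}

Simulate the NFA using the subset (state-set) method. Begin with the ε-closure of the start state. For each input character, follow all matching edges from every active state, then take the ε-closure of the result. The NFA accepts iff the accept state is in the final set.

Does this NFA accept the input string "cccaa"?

S₀ = ε-closure({0}) = {0,2,4}
'c' @ 1: {}  — state set empty
rest 'ccaa' ignored (set empty)
after full input: {}  (accept=1 not in)

Answer: REJECT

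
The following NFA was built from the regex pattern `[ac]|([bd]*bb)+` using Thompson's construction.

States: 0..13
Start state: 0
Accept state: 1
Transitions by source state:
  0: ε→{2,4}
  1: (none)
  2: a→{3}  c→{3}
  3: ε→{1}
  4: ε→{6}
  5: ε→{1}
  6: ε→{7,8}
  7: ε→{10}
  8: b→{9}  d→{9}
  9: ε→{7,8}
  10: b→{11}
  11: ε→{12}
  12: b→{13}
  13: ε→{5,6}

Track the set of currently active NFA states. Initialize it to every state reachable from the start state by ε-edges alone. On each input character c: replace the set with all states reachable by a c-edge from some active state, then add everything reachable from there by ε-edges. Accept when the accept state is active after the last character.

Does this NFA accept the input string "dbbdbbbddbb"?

initial (ε-close {0}): {0,2,4,6,7,8,10}
'd' @ 1: {7,8,9,10}
'b' @ 2: {7,8,9,10,11,12}
'b' @ 3: {1,5,6,7,8,9,10,11,12,13}  ✓accept
'd' @ 4: {7,8,9,10}
'b' @ 5: {7,8,9,10,11,12}
'b' @ 6: {1,5,6,7,8,9,10,11,12,13}  ✓accept
'b' @ 7: {1,5,6,7,8,9,10,11,12,13}  ✓accept
'd' @ 8: {7,8,9,10}
'd' @ 9: {7,8,9,10}
'b' @ 10: {7,8,9,10,11,12}
'b' @ 11: {1,5,6,7,8,9,10,11,12,13}  ✓accept
after full input: {1,5,6,7,8,9,10,11,12,13}  (accept=1 in)

Answer: ACCEPT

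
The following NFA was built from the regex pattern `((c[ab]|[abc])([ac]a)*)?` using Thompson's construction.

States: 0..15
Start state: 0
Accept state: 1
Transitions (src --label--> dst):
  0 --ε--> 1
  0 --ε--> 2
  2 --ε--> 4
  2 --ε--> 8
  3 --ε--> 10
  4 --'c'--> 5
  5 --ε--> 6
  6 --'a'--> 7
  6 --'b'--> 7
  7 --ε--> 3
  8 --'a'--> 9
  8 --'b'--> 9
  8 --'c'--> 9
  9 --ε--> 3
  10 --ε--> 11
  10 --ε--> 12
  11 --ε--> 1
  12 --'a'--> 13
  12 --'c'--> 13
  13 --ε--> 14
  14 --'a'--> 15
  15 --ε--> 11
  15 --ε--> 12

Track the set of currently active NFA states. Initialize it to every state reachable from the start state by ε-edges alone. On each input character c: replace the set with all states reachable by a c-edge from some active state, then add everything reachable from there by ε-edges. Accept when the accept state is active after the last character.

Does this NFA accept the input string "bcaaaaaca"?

Answer: ACCEPT

Trace:
start: ε-closure({0}) = {0,1,2,4,8}
'b' @ 1: {1,3,9,10,11,12}  (accept∈set)
'c' @ 2: {13,14}
'a' @ 3: {1,11,12,15}  (accept∈set)
'a' @ 4: {13,14}
'a' @ 5: {1,11,12,15}  (accept∈set)
'a' @ 6: {13,14}
'a' @ 7: {1,11,12,15}  (accept∈set)
'c' @ 8: {13,14}
'a' @ 9: {1,11,12,15}  (accept∈set)
final: {1,11,12,15}; accept 1 in set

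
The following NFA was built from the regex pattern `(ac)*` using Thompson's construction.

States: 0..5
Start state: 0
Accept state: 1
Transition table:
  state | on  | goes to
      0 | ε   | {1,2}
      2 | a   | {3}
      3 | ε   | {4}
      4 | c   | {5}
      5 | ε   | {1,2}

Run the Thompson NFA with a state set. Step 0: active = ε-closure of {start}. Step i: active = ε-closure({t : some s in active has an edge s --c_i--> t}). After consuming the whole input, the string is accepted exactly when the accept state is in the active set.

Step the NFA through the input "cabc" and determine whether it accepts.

Answer: REJECT

Steps:
S₀ = ε-closure({0}) = {0,1,2}
'c' @ 1: {}  — state set empty
rest 'abc' ignored (set empty)
final: {}; accept 1 not in set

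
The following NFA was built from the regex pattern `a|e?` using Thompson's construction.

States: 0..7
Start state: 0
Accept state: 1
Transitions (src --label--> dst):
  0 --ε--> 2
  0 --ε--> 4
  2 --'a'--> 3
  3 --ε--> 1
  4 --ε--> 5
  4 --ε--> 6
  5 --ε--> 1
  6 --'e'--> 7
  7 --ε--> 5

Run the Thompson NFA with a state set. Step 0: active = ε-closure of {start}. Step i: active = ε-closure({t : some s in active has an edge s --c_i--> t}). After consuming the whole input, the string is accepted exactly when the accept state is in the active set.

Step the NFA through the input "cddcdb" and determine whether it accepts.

Answer: REJECT

Trace:
start: ε-closure({0}) = {0,1,2,4,5,6}
'c' @ 1: {}  — state set empty
rest 'ddcdb' ignored (set empty)
end set {} — state 1 not in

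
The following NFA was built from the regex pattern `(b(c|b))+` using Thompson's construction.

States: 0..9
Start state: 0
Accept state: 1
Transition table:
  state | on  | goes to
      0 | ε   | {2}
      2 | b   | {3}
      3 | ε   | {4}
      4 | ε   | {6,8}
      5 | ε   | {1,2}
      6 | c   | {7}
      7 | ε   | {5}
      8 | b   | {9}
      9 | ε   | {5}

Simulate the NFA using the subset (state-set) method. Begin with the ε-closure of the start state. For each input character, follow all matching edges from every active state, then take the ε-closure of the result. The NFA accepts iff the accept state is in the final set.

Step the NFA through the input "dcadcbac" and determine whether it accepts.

initial (ε-close {0}): {0,2}
'd' @ 1: {}  — dead — no transitions
rest 'cadcbac' ignored (set empty)
final: {}; accept 1 not in set

Answer: REJECT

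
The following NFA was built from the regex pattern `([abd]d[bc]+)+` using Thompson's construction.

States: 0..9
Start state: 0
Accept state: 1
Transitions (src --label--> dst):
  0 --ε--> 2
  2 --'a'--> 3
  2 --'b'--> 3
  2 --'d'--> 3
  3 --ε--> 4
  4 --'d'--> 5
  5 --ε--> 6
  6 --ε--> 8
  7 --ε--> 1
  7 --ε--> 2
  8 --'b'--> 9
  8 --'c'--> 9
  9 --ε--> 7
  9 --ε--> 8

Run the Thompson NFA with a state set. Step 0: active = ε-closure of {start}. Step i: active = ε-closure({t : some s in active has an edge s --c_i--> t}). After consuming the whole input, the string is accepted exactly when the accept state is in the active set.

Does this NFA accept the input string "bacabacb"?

initial (ε-close {0}): {0,2}
'b' @ 1: {3,4}
'a' @ 2: {}  — no active states
rest 'cabacb' ignored (set empty)
end set {} — state 1 not in

Answer: REJECT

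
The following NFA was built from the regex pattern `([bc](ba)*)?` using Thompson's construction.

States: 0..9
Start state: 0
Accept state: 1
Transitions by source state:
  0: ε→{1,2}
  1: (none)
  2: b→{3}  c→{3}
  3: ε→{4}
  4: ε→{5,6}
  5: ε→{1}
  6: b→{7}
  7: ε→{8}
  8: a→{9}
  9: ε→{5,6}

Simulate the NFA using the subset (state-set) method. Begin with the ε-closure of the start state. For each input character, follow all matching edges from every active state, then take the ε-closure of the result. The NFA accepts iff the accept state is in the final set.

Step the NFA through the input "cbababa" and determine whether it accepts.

initial (ε-close {0}): {0,1,2}
'c' @ 1: {1,3,4,5,6}  [accepting]
'b' @ 2: {7,8}
'a' @ 3: {1,5,6,9}  [accepting]
'b' @ 4: {7,8}
'a' @ 5: {1,5,6,9}  [accepting]
'b' @ 6: {7,8}
'a' @ 7: {1,5,6,9}  [accepting]
after full input: {1,5,6,9}  (accept=1 in)

Answer: ACCEPT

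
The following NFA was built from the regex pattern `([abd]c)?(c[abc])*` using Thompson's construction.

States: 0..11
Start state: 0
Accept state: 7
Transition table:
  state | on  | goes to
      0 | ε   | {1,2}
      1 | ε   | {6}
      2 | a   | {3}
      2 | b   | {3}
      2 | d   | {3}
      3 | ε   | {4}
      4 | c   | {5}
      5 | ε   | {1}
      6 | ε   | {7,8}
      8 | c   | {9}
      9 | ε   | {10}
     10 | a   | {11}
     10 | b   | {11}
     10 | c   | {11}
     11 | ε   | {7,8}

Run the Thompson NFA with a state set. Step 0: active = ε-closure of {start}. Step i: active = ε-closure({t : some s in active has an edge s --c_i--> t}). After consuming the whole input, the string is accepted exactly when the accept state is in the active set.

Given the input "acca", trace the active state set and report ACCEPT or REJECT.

Answer: ACCEPT

Derivation:
initial (ε-close {0}): {0,1,2,6,7,8}
'a' @ 1: {3,4}
'c' @ 2: {1,5,6,7,8}  ✓accept
'c' @ 3: {9,10}
'a' @ 4: {7,8,11}  ✓accept
end set {7,8,11} — state 7 in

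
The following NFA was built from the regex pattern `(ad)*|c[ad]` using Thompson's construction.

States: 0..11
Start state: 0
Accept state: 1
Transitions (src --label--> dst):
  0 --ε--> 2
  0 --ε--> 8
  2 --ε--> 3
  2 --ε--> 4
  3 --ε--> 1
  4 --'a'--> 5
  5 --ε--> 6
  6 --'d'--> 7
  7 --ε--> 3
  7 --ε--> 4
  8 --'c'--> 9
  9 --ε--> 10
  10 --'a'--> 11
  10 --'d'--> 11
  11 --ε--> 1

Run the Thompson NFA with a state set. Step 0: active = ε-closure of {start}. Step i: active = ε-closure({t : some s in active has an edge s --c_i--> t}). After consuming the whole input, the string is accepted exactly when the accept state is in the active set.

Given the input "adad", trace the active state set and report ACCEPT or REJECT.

initial (ε-close {0}): {0,1,2,3,4,8}
'a' @ 1: {5,6}
'd' @ 2: {1,3,4,7}  [accepting]
'a' @ 3: {5,6}
'd' @ 4: {1,3,4,7}  [accepting]
after full input: {1,3,4,7}  (accept=1 in)

Answer: ACCEPT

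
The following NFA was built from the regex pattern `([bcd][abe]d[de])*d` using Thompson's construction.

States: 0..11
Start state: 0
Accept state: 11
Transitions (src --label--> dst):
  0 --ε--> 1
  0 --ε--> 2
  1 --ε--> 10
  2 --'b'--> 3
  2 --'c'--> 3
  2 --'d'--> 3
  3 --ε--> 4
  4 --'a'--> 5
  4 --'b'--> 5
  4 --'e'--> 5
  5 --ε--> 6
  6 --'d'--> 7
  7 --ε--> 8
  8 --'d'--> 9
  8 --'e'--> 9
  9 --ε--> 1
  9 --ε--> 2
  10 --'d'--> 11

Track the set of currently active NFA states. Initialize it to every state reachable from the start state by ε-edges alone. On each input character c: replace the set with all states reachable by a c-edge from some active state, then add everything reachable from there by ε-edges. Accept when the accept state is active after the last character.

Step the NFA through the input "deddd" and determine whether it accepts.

start: ε-closure({0}) = {0,1,2,10}
'd' @ 1: {3,4,11}  [accepting]
'e' @ 2: {5,6}
'd' @ 3: {7,8}
'd' @ 4: {1,2,9,10}
'd' @ 5: {3,4,11}  [accepting]
after full input: {3,4,11}  (accept=11 in)

Answer: ACCEPT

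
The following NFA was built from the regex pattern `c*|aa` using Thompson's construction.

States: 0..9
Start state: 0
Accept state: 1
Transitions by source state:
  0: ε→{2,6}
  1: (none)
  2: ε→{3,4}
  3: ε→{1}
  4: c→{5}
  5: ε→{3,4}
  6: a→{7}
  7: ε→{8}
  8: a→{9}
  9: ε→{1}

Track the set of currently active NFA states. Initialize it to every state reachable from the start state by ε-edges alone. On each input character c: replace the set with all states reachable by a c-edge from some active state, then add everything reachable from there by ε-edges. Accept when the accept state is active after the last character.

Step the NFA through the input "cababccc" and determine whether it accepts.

Answer: REJECT

Trace:
start: ε-closure({0}) = {0,1,2,3,4,6}
'c' @ 1: {1,3,4,5}  ✓accept
'a' @ 2: {}  — no active states
rest 'babccc' ignored (set empty)
end set {} — state 1 not in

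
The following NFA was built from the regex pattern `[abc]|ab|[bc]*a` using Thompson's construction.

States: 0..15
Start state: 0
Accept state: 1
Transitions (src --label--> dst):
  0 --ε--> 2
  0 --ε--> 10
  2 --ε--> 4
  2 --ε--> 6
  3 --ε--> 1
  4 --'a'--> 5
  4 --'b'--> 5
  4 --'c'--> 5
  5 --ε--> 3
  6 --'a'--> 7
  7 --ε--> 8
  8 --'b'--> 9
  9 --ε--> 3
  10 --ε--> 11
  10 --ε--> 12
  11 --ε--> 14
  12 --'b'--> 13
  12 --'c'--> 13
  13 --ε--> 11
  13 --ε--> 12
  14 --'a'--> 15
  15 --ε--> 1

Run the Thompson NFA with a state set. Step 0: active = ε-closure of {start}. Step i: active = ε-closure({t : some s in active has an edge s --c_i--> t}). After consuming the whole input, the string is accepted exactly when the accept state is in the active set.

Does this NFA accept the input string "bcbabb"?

initial (ε-close {0}): {0,2,4,6,10,11,12,14}
'b' @ 1: {1,3,5,11,12,13,14}  (accept∈set)
'c' @ 2: {11,12,13,14}
'b' @ 3: {11,12,13,14}
'a' @ 4: {1,15}  (accept∈set)
'b' @ 5: {}  — no active states
rest 'b' ignored (set empty)
end set {} — state 1 not in

Answer: REJECT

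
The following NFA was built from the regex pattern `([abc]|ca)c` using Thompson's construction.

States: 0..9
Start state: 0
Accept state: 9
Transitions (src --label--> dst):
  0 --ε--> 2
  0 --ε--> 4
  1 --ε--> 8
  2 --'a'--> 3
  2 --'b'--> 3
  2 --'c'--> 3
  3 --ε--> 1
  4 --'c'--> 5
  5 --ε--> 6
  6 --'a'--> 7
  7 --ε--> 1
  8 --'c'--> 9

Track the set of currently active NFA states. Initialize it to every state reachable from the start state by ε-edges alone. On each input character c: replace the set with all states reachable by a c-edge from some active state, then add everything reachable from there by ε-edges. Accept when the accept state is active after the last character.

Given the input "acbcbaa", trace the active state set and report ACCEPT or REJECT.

Answer: REJECT

Trace:
S₀ = ε-closure({0}) = {0,2,4}
'a' @ 1: {1,3,8}
'c' @ 2: {9}  ✓accept
'b' @ 3: {}  — state set empty
rest 'cbaa' ignored (set empty)
end set {} — state 9 not in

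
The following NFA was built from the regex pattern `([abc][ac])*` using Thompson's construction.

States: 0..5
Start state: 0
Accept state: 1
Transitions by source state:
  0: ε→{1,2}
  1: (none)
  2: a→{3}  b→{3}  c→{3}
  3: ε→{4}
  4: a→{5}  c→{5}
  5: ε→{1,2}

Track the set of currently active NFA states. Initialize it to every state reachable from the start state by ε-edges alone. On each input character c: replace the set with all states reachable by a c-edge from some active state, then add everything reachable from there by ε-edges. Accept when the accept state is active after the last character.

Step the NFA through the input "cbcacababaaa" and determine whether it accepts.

Answer: REJECT

Steps:
S₀ = ε-closure({0}) = {0,1,2}
'c' @ 1: {3,4}
'b' @ 2: {}  — state set empty
rest 'cacababaaa' ignored (set empty)
final: {}; accept 1 not in set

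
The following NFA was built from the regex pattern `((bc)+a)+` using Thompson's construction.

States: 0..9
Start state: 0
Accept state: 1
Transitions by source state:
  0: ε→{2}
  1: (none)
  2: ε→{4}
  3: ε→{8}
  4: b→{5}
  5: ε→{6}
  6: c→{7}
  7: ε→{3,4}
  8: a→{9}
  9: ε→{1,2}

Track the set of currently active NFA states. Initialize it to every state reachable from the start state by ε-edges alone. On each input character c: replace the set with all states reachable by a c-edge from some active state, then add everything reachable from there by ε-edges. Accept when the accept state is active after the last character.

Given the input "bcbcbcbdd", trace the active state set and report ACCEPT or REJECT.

Answer: REJECT

Steps:
initial (ε-close {0}): {0,2,4}
'b' @ 1: {5,6}
'c' @ 2: {3,4,7,8}
'b' @ 3: {5,6}
'c' @ 4: {3,4,7,8}
'b' @ 5: {5,6}
'c' @ 6: {3,4,7,8}
'b' @ 7: {5,6}
'd' @ 8: {}  — no active states
rest 'd' ignored (set empty)
end set {} — state 1 not in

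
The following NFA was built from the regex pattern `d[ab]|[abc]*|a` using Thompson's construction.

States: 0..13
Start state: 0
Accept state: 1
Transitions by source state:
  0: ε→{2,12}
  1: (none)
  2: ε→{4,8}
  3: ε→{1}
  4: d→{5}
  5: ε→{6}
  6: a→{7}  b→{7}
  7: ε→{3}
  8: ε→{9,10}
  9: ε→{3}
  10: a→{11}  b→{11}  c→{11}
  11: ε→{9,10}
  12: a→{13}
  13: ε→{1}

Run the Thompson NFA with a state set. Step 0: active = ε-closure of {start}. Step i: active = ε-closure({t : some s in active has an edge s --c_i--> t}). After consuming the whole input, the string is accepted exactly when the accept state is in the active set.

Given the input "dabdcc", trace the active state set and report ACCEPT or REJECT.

S₀ = ε-closure({0}) = {0,1,2,3,4,8,9,10,12}
'd' @ 1: {5,6}
'a' @ 2: {1,3,7}  [accepting]
'b' @ 3: {}  — no active states
rest 'dcc' ignored (set empty)
final: {}; accept 1 not in set

Answer: REJECT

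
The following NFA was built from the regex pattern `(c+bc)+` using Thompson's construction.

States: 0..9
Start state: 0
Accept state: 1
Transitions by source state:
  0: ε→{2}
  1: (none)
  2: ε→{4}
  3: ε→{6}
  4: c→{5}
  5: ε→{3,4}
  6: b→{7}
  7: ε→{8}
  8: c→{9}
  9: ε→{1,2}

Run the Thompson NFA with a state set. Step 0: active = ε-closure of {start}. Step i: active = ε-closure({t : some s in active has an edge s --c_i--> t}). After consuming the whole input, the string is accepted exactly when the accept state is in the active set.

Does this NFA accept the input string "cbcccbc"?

Answer: ACCEPT

Steps:
S₀ = ε-closure({0}) = {0,2,4}
'c' @ 1: {3,4,5,6}
'b' @ 2: {7,8}
'c' @ 3: {1,2,4,9}  [accepting]
'c' @ 4: {3,4,5,6}
'c' @ 5: {3,4,5,6}
'b' @ 6: {7,8}
'c' @ 7: {1,2,4,9}  [accepting]
after full input: {1,2,4,9}  (accept=1 in)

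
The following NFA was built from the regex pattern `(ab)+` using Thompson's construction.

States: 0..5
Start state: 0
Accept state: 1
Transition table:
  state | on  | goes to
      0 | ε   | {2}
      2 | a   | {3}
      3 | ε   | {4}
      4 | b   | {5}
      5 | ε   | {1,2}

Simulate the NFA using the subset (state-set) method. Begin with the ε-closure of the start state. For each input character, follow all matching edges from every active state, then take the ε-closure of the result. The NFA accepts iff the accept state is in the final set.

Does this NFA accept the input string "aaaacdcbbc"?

Answer: REJECT

Derivation:
S₀ = ε-closure({0}) = {0,2}
'a' @ 1: {3,4}
'a' @ 2: {}  — state set empty
rest 'aacdcbbc' ignored (set empty)
final: {}; accept 1 not in set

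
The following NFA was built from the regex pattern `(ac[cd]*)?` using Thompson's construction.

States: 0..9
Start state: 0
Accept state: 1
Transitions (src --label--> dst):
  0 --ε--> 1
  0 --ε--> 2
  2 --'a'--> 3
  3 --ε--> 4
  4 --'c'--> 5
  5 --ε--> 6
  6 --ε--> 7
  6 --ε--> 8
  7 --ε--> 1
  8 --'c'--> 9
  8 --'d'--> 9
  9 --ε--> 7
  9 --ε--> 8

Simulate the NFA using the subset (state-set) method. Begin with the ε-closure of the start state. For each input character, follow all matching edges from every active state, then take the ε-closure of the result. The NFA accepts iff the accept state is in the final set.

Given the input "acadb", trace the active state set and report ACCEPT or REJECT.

start: ε-closure({0}) = {0,1,2}
'a' @ 1: {3,4}
'c' @ 2: {1,5,6,7,8}  [accepting]
'a' @ 3: {}  — state set empty
rest 'db' ignored (set empty)
final: {}; accept 1 not in set

Answer: REJECT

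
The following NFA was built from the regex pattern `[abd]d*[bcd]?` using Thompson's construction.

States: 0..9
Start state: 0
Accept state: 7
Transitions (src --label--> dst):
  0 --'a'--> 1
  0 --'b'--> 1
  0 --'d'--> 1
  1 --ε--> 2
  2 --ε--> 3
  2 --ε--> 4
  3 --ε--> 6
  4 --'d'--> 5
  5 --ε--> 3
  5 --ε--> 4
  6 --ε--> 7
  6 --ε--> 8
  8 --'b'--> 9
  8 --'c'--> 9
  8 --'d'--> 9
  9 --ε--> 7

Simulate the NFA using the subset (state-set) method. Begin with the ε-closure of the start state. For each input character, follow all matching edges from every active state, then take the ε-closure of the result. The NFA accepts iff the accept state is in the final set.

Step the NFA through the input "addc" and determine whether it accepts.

Answer: ACCEPT

Derivation:
initial (ε-close {0}): {0}
'a' @ 1: {1,2,3,4,6,7,8}  [accepting]
'd' @ 2: {3,4,5,6,7,8,9}  [accepting]
'd' @ 3: {3,4,5,6,7,8,9}  [accepting]
'c' @ 4: {7,9}  [accepting]
end set {7,9} — state 7 in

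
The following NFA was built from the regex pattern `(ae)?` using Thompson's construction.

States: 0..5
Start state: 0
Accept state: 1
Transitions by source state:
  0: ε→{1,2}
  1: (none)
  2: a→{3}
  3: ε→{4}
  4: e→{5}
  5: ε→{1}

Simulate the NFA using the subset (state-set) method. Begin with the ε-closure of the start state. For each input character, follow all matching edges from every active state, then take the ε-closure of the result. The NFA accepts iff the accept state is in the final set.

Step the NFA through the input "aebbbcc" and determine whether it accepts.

Answer: REJECT

Trace:
start: ε-closure({0}) = {0,1,2}
'a' @ 1: {3,4}
'e' @ 2: {1,5}  [accepting]
'b' @ 3: {}  — no active states
rest 'bbcc' ignored (set empty)
end set {} — state 1 not in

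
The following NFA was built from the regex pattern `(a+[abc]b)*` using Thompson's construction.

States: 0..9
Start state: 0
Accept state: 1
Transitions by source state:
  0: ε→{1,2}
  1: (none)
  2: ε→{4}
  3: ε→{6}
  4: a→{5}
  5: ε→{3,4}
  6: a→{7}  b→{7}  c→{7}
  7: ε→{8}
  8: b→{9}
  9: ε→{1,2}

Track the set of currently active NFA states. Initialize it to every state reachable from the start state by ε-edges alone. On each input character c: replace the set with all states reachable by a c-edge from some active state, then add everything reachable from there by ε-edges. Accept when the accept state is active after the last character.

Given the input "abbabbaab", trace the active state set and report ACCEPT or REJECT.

initial (ε-close {0}): {0,1,2,4}
'a' @ 1: {3,4,5,6}
'b' @ 2: {7,8}
'b' @ 3: {1,2,4,9}  [accepting]
'a' @ 4: {3,4,5,6}
'b' @ 5: {7,8}
'b' @ 6: {1,2,4,9}  [accepting]
'a' @ 7: {3,4,5,6}
'a' @ 8: {3,4,5,6,7,8}
'b' @ 9: {1,2,4,7,8,9}  [accepting]
after full input: {1,2,4,7,8,9}  (accept=1 in)

Answer: ACCEPT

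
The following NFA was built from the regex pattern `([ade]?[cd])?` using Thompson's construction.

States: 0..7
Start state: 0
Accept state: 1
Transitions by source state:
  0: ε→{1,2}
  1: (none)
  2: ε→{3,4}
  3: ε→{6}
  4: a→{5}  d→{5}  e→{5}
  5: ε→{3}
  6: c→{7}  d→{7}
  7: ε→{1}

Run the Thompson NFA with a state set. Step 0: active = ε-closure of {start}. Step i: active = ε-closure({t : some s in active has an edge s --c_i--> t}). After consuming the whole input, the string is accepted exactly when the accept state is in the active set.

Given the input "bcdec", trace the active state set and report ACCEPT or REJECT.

initial (ε-close {0}): {0,1,2,3,4,6}
'b' @ 1: {}  — no active states
rest 'cdec' ignored (set empty)
final: {}; accept 1 not in set

Answer: REJECT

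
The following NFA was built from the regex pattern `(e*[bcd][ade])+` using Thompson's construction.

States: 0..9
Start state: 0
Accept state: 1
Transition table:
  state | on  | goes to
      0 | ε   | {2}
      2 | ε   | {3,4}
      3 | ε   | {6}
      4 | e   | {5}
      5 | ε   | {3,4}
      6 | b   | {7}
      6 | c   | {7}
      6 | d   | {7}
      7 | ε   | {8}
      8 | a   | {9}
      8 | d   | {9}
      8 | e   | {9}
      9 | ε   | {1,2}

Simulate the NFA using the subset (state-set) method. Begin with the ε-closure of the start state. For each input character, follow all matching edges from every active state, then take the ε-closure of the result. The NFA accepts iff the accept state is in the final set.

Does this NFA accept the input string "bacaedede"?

Answer: ACCEPT

Steps:
S₀ = ε-closure({0}) = {0,2,3,4,6}
'b' @ 1: {7,8}
'a' @ 2: {1,2,3,4,6,9}  (accept∈set)
'c' @ 3: {7,8}
'a' @ 4: {1,2,3,4,6,9}  (accept∈set)
'e' @ 5: {3,4,5,6}
'd' @ 6: {7,8}
'e' @ 7: {1,2,3,4,6,9}  (accept∈set)
'd' @ 8: {7,8}
'e' @ 9: {1,2,3,4,6,9}  (accept∈set)
end set {1,2,3,4,6,9} — state 1 in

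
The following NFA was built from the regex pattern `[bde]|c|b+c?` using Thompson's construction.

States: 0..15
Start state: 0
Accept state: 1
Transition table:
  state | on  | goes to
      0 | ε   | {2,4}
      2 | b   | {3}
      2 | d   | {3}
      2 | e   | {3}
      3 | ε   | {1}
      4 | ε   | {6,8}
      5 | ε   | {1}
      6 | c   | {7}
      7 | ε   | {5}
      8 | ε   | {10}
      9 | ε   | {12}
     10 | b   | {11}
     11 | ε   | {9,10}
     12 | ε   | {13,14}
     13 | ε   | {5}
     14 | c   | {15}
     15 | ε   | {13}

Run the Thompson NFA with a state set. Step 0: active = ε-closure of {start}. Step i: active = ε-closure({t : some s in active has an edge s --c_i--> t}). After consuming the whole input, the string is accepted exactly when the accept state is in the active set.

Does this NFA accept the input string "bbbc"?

Answer: ACCEPT

Trace:
start: ε-closure({0}) = {0,2,4,6,8,10}
'b' @ 1: {1,3,5,9,10,11,12,13,14}  [accepting]
'b' @ 2: {1,5,9,10,11,12,13,14}  [accepting]
'b' @ 3: {1,5,9,10,11,12,13,14}  [accepting]
'c' @ 4: {1,5,13,15}  [accepting]
final: {1,5,13,15}; accept 1 in set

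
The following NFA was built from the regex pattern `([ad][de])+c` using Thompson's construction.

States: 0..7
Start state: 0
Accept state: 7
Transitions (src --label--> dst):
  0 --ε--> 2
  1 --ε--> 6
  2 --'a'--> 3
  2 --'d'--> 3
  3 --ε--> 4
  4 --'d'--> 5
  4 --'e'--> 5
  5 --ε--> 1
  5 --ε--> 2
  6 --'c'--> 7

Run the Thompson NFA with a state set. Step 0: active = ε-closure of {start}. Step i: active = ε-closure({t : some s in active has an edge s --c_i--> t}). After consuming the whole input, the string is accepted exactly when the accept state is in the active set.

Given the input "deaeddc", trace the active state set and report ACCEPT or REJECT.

start: ε-closure({0}) = {0,2}
'd' @ 1: {3,4}
'e' @ 2: {1,2,5,6}
'a' @ 3: {3,4}
'e' @ 4: {1,2,5,6}
'd' @ 5: {3,4}
'd' @ 6: {1,2,5,6}
'c' @ 7: {7}  (accept∈set)
end set {7} — state 7 in

Answer: ACCEPT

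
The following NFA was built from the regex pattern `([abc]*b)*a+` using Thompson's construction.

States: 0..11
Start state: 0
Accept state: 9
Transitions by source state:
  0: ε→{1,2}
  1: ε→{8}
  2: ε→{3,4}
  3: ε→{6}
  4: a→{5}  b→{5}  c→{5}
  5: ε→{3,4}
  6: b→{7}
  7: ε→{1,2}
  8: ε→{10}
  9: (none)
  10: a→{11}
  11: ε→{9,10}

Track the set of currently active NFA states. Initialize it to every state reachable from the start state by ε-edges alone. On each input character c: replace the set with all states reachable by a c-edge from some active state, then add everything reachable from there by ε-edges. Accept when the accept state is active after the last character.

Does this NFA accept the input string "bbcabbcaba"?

initial (ε-close {0}): {0,1,2,3,4,6,8,10}
'b' @ 1: {1,2,3,4,5,6,7,8,10}
'b' @ 2: {1,2,3,4,5,6,7,8,10}
'c' @ 3: {3,4,5,6}
'a' @ 4: {3,4,5,6}
'b' @ 5: {1,2,3,4,5,6,7,8,10}
'b' @ 6: {1,2,3,4,5,6,7,8,10}
'c' @ 7: {3,4,5,6}
'a' @ 8: {3,4,5,6}
'b' @ 9: {1,2,3,4,5,6,7,8,10}
'a' @ 10: {3,4,5,6,9,10,11}  ✓accept
after full input: {3,4,5,6,9,10,11}  (accept=9 in)

Answer: ACCEPT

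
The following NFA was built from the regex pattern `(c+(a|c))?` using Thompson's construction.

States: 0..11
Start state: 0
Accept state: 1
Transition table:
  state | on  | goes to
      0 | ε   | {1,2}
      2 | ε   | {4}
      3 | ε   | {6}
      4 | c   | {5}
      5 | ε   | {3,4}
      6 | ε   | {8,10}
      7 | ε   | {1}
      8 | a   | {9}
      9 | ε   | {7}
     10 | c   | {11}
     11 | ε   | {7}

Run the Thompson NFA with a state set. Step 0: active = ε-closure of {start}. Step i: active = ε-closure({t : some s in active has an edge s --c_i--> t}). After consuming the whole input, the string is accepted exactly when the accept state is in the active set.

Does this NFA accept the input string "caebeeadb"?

start: ε-closure({0}) = {0,1,2,4}
'c' @ 1: {3,4,5,6,8,10}
'a' @ 2: {1,7,9}  [accepting]
'e' @ 3: {}  — state set empty
rest 'beeadb' ignored (set empty)
end set {} — state 1 not in

Answer: REJECT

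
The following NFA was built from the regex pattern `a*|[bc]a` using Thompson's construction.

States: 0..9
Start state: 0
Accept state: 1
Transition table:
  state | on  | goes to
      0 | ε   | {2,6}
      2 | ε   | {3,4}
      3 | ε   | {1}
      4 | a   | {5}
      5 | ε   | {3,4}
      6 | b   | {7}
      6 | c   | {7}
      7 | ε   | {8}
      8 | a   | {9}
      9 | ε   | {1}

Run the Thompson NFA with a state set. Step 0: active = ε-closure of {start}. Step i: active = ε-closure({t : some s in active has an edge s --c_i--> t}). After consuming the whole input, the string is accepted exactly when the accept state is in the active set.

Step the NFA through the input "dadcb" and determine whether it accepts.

initial (ε-close {0}): {0,1,2,3,4,6}
'd' @ 1: {}  — dead — no transitions
rest 'adcb' ignored (set empty)
after full input: {}  (accept=1 not in)

Answer: REJECT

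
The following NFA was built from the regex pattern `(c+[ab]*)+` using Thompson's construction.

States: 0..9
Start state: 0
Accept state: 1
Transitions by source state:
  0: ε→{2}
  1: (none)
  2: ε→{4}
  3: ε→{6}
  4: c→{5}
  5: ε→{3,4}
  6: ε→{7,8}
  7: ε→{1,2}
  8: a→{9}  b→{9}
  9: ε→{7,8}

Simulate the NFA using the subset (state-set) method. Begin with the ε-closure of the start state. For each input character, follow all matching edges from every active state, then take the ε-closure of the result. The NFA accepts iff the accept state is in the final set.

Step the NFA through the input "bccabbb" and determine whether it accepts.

S₀ = ε-closure({0}) = {0,2,4}
'b' @ 1: {}  — state set empty
rest 'ccabbb' ignored (set empty)
after full input: {}  (accept=1 not in)

Answer: REJECT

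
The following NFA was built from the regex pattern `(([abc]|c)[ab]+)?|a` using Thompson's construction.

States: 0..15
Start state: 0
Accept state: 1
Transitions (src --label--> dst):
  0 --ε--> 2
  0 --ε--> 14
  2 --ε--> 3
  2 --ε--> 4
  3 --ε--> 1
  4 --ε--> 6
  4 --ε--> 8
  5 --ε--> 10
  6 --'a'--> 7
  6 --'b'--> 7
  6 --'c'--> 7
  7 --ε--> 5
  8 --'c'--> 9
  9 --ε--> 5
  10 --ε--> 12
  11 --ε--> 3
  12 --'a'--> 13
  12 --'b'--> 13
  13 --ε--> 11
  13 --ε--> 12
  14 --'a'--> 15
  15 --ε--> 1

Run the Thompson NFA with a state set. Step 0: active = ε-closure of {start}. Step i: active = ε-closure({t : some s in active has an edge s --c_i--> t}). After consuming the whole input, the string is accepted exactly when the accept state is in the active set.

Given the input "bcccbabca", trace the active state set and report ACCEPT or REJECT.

start: ε-closure({0}) = {0,1,2,3,4,6,8,14}
'b' @ 1: {5,7,10,12}
'c' @ 2: {}  — no active states
rest 'ccbabca' ignored (set empty)
after full input: {}  (accept=1 not in)

Answer: REJECT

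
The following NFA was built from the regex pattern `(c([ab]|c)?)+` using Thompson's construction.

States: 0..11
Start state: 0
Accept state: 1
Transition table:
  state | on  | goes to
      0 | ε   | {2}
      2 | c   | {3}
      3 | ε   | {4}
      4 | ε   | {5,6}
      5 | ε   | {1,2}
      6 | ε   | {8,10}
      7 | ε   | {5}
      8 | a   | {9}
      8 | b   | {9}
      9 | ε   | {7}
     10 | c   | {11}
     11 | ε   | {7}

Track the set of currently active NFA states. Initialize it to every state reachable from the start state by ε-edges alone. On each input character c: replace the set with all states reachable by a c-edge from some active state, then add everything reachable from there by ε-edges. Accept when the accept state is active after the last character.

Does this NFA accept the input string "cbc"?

start: ε-closure({0}) = {0,2}
'c' @ 1: {1,2,3,4,5,6,8,10}  ✓accept
'b' @ 2: {1,2,5,7,9}  ✓accept
'c' @ 3: {1,2,3,4,5,6,8,10}  ✓accept
end set {1,2,3,4,5,6,8,10} — state 1 in

Answer: ACCEPT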